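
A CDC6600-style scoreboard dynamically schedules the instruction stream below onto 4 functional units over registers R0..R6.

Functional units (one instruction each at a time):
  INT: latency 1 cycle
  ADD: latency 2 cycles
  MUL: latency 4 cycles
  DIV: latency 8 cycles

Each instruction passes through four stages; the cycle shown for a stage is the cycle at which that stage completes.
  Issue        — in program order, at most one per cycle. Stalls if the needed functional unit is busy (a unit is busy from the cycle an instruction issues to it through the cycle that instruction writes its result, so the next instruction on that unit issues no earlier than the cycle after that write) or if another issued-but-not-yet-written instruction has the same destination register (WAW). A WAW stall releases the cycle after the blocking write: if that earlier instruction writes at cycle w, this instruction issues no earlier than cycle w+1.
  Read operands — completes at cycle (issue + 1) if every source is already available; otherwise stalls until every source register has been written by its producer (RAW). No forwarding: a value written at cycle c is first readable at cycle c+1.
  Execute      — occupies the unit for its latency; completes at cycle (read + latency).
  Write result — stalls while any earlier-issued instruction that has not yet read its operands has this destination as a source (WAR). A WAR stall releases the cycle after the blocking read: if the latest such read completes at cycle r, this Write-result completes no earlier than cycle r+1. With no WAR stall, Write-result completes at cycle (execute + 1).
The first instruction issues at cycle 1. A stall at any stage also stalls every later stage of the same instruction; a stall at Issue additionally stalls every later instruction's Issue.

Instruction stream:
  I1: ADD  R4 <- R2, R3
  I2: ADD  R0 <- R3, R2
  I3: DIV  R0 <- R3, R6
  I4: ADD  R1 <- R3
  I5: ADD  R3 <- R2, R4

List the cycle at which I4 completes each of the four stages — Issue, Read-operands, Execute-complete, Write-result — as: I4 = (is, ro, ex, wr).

I4 = (12, 13, 15, 16)

1) issue 1, read 2, done 4, write 5
2) issue 6, read 7, done 9, write 10  <struct: ADD busy until I1 writes@5>
3) issue 11, read 12, done 20, write 21  <WAW R0: wait I2 write@10>
4) issue 12, read 13, done 15, write 16
5) issue 17, read 18, done 20, write 21  <struct: ADD busy until I4 writes@16>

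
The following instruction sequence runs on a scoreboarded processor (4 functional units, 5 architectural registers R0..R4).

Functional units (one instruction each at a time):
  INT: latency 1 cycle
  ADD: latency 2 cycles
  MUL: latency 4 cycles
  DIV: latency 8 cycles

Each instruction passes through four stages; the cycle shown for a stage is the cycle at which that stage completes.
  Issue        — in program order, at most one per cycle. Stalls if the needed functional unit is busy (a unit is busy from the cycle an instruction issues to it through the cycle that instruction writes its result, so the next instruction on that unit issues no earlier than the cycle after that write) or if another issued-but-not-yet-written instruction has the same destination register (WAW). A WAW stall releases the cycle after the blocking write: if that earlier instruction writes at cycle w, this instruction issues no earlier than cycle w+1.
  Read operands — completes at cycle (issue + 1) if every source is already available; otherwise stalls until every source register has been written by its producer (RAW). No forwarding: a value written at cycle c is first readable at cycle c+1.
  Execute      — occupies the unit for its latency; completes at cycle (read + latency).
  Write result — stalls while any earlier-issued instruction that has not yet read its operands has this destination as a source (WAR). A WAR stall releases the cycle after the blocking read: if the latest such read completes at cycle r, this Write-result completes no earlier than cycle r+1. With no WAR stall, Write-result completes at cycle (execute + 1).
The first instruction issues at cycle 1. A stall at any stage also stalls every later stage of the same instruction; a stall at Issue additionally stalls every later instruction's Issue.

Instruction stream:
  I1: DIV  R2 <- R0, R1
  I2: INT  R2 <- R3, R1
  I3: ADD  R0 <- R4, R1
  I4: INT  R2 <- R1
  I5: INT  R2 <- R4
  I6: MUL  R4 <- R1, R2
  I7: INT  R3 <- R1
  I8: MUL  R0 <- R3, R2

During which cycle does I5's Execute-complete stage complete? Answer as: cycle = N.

cycle = 22

  I1 | 1 | 2 | 10 | 11
  I2 | 12 | 13 | 14 | 15   WAW R2: wait I1 write@11
  I3 | 13 | 14 | 16 | 17
  I4 | 16 | 17 | 18 | 19   struct: INT busy until I2 writes@15
  I5 | 20 | 21 | 22 | 23   struct: INT busy until I4 writes@19
  I6 | 21 | 24 | 28 | 29   RAW R2: wait I5 write@23
  I7 | 24 | 25 | 26 | 27   struct: INT busy until I5 writes@23
  I8 | 30 | 31 | 35 | 36   struct: MUL busy until I6 writes@29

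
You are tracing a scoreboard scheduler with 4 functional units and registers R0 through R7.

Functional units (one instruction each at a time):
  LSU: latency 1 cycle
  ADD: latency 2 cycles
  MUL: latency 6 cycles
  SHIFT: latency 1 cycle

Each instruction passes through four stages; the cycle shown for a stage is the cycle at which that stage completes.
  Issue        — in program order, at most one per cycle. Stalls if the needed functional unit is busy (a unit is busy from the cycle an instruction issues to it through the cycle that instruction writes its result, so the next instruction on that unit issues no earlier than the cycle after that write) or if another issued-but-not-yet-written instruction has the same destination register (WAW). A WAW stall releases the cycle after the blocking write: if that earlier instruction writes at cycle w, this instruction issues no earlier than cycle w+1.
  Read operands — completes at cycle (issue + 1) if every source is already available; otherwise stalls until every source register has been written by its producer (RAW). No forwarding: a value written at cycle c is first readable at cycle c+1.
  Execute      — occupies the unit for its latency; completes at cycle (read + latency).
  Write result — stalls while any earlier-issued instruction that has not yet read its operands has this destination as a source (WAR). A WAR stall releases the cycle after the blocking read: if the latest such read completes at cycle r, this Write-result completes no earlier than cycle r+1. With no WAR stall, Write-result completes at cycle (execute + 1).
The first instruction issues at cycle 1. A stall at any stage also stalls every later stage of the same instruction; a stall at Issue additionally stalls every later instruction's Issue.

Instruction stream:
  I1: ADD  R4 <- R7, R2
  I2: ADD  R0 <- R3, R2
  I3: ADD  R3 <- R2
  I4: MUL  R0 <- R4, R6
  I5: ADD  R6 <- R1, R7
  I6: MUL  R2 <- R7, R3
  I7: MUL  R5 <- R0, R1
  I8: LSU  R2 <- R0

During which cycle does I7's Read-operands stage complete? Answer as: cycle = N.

cycle = 31

1) issue 1, read 2, done 4, write 5
2) issue 6, read 7, done 9, write 10  <struct: ADD busy until I1 writes@5>
3) issue 11, read 12, done 14, write 15  <struct: ADD busy until I2 writes@10>
4) issue 12, read 13, done 19, write 20
5) issue 16, read 17, done 19, write 20  <struct: ADD busy until I3 writes@15>
6) issue 21, read 22, done 28, write 29  <struct: MUL busy until I4 writes@20>
7) issue 30, read 31, done 37, write 38  <struct: MUL busy until I6 writes@29>
8) issue 31, read 32, done 33, write 34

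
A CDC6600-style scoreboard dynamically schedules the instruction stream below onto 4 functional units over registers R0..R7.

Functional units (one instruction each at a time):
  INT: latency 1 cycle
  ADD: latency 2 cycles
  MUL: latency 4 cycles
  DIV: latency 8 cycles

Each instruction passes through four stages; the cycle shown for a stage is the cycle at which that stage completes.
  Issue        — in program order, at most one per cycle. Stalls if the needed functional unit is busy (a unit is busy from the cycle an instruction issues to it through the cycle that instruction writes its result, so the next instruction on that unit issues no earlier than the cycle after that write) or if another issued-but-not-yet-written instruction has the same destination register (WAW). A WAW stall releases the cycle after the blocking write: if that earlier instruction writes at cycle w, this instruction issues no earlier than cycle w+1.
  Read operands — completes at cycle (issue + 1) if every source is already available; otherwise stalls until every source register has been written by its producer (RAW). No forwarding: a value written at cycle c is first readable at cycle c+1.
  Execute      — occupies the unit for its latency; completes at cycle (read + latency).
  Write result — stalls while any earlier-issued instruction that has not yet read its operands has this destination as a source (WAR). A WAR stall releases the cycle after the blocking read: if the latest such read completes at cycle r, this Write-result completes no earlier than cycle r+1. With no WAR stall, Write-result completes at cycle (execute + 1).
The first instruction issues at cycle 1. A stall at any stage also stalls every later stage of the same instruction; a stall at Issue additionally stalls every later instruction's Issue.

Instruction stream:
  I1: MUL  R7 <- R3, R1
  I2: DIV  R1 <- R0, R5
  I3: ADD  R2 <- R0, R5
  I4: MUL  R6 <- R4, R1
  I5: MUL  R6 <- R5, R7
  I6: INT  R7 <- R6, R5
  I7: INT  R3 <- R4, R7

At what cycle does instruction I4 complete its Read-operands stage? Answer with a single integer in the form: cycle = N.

[I1] 1/2/6/7
[I2] 2/3/11/12
[I3] 3/4/6/7
[I4] 8/13/17/18  (struct: MUL busy until I1 writes@7; RAW R1: wait I2 write@12)
[I5] 19/20/24/25  (struct: MUL busy until I4 writes@18)
[I6] 20/26/27/28  (RAW R6: wait I5 write@25)
[I7] 29/30/31/32  (struct: INT busy until I6 writes@28)

cycle = 13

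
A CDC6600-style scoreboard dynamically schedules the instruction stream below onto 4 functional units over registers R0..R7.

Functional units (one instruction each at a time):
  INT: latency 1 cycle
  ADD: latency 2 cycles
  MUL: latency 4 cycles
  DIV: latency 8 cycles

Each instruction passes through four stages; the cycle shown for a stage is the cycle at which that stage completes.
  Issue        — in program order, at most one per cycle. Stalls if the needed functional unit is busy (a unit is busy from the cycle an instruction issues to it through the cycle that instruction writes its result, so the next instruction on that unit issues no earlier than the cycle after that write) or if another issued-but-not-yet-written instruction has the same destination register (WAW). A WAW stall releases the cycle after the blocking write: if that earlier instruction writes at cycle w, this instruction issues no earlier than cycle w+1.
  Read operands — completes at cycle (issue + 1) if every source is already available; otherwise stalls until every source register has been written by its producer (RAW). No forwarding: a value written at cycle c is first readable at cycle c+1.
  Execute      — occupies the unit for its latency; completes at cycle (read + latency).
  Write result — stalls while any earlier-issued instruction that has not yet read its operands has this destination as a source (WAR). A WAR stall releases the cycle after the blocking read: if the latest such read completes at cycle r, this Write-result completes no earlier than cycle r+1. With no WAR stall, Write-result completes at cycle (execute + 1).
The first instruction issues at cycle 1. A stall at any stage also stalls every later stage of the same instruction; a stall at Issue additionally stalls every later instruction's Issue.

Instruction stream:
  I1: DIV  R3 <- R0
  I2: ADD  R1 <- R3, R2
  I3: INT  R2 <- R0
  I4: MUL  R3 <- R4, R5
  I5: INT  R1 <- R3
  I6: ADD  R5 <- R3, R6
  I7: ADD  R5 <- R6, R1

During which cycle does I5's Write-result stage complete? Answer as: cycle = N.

[1] issue I1 (DIV)
[2] I1 read-ops | issue I2 (ADD)
[3] issue I3 (INT)
[4] I3 read-ops
[5] I3 finished on INT
[10] I1 finished on DIV
[11] I1→R3
[12] I2 read-ops | issue I4 (MUL)
[13] I3→R2 | I4 read-ops
[14] I2 finished on ADD
[15] I2→R1
[16] issue I5 (INT)
[17] I4 finished on MUL | issue I6 (ADD)
[18] I4→R3
[19] I5 read-ops | I6 read-ops
[20] I5 finished on INT
[21] I5→R1 | I6 finished on ADD
[22] I6→R5
[23] issue I7 (ADD)
[24] I7 read-ops
[26] I7 finished on ADD
[27] I7→R5

cycle = 21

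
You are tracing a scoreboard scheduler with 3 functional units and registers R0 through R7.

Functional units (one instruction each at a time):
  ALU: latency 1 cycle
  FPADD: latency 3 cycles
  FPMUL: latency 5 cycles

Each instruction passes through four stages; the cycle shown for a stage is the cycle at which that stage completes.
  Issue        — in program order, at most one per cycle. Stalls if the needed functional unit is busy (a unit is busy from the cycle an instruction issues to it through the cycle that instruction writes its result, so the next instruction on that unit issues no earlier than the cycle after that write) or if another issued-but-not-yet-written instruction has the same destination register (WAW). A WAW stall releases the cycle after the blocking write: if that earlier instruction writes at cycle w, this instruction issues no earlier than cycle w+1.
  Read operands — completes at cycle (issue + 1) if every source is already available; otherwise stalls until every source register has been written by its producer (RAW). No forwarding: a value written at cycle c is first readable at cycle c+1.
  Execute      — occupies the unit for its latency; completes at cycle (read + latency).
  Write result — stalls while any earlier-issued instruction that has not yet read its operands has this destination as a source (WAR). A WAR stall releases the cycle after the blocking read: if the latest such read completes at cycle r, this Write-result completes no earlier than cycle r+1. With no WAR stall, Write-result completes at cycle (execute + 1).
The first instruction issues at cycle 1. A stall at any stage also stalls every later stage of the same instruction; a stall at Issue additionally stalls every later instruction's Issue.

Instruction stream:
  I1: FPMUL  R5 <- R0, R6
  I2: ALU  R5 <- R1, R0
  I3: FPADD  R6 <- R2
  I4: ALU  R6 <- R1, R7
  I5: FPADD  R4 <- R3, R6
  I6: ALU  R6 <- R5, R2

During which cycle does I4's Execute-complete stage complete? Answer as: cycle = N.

cycle = 18

I1  is:1  ro:2  ex:7  wr:8
I2  is:9  ro:10  ex:11  wr:12  — WAW R5: wait I1 write@8
I3  is:10  ro:11  ex:14  wr:15
I4  is:16  ro:17  ex:18  wr:19  — WAW R6: wait I3 write@15
I5  is:17  ro:20  ex:23  wr:24  — RAW R6: wait I4 write@19
I6  is:20  ro:21  ex:22  wr:23  — struct: ALU busy until I4 writes@19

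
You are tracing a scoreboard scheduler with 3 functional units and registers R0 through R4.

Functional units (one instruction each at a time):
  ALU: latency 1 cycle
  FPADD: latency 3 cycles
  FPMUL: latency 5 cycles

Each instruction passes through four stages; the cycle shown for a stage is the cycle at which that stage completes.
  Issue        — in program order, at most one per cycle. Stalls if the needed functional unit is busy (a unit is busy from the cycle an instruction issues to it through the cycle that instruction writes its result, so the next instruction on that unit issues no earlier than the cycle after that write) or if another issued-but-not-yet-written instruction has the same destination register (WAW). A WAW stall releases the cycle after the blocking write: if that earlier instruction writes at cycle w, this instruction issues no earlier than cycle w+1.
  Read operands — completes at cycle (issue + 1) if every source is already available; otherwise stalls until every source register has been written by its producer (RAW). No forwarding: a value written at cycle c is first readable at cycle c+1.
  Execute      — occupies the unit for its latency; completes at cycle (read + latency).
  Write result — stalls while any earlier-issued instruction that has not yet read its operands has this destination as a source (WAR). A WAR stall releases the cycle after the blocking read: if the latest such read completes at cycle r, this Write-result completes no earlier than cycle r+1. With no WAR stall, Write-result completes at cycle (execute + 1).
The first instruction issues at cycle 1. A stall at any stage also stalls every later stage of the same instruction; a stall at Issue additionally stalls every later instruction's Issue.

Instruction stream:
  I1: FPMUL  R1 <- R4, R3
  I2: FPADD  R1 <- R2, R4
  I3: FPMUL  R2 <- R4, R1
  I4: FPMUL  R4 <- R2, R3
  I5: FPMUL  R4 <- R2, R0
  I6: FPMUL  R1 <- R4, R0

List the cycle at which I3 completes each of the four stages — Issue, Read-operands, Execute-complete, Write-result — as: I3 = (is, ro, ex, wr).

I3 = (10, 15, 20, 21)

I1  is:1  ro:2  ex:7  wr:8
I2  is:9  ro:10  ex:13  wr:14  — WAW R1: wait I1 write@8
I3  is:10  ro:15  ex:20  wr:21  — RAW R1: wait I2 write@14
I4  is:22  ro:23  ex:28  wr:29  — struct: FPMUL busy until I3 writes@21
I5  is:30  ro:31  ex:36  wr:37  — struct: FPMUL busy until I4 writes@29
I6  is:38  ro:39  ex:44  wr:45  — struct: FPMUL busy until I5 writes@37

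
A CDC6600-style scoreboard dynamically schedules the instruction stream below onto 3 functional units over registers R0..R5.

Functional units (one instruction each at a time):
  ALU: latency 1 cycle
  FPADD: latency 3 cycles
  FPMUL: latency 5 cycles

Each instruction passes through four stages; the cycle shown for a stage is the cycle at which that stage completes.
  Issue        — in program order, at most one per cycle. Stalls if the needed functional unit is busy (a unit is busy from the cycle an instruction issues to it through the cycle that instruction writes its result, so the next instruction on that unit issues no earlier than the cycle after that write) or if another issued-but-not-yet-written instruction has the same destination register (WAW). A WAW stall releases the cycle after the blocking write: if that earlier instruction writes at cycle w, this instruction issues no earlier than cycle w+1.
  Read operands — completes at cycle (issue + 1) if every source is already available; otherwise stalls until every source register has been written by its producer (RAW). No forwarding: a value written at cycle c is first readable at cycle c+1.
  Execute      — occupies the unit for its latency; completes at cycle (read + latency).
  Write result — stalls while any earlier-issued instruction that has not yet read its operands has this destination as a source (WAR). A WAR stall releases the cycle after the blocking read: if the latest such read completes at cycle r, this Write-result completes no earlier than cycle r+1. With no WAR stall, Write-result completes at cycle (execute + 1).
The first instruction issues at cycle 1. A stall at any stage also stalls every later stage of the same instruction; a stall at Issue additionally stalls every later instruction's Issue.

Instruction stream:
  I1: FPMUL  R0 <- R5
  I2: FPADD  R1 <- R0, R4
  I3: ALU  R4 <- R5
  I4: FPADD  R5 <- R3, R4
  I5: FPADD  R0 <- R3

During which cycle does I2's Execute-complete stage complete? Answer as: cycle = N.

t=1  issue I1 (FPMUL)
t=2  I1 read-ops, issue I2 (FPADD)
t=3  issue I3 (ALU)
t=4  I3 read-ops
t=5  I3 finished on ALU
t=7  I1 finished on FPMUL
t=8  I1→R0
t=9  I2 read-ops
t=10  I3→R4
t=12  I2 finished on FPADD
t=13  I2→R1
t=14  issue I4 (FPADD)
t=15  I4 read-ops
t=18  I4 finished on FPADD
t=19  I4→R5
t=20  issue I5 (FPADD)
t=21  I5 read-ops
t=24  I5 finished on FPADD
t=25  I5→R0

cycle = 12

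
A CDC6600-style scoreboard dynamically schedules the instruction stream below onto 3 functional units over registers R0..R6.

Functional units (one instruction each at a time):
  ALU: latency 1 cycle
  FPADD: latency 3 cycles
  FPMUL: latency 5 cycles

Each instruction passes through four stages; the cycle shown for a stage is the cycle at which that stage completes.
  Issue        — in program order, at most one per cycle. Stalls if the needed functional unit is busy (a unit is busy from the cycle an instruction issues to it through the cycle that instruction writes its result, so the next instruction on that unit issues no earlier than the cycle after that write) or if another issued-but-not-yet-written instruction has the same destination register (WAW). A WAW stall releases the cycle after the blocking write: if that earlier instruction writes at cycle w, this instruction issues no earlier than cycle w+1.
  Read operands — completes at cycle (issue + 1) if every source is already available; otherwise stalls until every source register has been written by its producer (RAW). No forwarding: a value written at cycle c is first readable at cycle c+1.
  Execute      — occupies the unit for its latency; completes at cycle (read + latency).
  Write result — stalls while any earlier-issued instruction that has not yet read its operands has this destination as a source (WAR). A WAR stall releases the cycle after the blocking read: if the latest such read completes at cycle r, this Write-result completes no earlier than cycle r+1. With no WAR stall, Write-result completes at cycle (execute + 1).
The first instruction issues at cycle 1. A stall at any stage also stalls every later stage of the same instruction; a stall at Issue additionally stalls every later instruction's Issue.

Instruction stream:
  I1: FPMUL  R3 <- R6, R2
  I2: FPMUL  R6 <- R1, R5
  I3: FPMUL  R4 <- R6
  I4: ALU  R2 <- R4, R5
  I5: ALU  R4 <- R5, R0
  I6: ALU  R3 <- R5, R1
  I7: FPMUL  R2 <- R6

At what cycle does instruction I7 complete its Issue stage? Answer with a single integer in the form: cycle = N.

cycle = 33

t=1  I1 issues→FPMUL
t=2  I1 reads
t=7  I1 exec-done
t=8  I1 writes R3
t=9  I2 issues→FPMUL
t=10  I2 reads
t=15  I2 exec-done
t=16  I2 writes R6
t=17  I3 issues→FPMUL
t=18  I3 reads · I4 issues→ALU
t=23  I3 exec-done
t=24  I3 writes R4
t=25  I4 reads
t=26  I4 exec-done
t=27  I4 writes R2
t=28  I5 issues→ALU
t=29  I5 reads
t=30  I5 exec-done
t=31  I5 writes R4
t=32  I6 issues→ALU
t=33  I6 reads · I7 issues→FPMUL
t=34  I6 exec-done · I7 reads
t=35  I6 writes R3
t=39  I7 exec-done
t=40  I7 writes R2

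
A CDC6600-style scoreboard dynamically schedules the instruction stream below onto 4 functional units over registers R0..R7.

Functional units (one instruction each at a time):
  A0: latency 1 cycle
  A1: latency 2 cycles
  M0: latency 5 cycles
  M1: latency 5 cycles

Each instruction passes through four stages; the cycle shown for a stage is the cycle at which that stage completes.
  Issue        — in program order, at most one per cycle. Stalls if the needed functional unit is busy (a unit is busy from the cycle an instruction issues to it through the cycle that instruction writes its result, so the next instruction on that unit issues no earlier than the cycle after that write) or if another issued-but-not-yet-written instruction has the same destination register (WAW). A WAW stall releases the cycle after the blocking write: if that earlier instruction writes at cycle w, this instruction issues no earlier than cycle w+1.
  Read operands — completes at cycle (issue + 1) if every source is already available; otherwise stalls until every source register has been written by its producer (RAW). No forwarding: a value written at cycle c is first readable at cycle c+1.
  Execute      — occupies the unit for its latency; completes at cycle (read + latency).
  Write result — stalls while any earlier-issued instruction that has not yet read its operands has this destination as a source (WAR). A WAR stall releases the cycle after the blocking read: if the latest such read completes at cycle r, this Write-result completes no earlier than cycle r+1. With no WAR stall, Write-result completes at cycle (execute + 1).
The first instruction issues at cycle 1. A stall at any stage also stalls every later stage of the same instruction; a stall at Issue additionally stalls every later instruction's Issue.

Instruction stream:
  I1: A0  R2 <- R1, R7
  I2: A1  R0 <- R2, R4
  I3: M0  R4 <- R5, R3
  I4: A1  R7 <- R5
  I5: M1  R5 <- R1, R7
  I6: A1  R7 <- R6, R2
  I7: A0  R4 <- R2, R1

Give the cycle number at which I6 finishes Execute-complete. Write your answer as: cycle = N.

cycle = 17

[1] I1 issues→A0
[2] I1 reads; I2 issues→A1
[3] I1 exec-done; I3 issues→M0
[4] I1 writes R2; I3 reads
[5] I2 reads
[7] I2 exec-done
[8] I2 writes R0
[9] I3 exec-done; I4 issues→A1
[10] I3 writes R4; I4 reads; I5 issues→M1
[12] I4 exec-done
[13] I4 writes R7
[14] I5 reads; I6 issues→A1
[15] I6 reads; I7 issues→A0
[16] I7 reads
[17] I6 exec-done; I7 exec-done
[18] I6 writes R7; I7 writes R4
[19] I5 exec-done
[20] I5 writes R5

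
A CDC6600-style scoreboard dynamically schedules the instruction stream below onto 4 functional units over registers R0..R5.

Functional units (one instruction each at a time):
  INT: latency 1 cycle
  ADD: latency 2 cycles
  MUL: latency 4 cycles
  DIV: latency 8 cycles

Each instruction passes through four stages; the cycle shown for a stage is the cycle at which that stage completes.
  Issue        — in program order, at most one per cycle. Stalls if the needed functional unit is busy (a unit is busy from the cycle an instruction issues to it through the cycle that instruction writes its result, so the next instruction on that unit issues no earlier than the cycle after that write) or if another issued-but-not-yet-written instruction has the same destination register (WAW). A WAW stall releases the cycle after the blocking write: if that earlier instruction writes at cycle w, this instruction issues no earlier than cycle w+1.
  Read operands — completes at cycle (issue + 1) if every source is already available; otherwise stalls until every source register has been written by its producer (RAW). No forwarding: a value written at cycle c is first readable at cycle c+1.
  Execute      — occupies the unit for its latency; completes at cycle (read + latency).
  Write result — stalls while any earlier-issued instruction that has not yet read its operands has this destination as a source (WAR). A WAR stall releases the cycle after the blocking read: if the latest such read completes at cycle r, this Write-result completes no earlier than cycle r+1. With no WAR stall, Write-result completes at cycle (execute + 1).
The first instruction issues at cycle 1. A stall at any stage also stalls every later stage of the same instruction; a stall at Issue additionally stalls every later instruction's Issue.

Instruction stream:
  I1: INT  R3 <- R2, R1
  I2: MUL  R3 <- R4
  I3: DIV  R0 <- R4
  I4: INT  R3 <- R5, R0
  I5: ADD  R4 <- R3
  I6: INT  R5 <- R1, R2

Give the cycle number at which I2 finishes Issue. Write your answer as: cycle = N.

t=1  I1 issues→INT
t=2  I1 reads
t=3  I1 exec-done
t=4  I1 writes R3
t=5  I2 issues→MUL
t=6  I2 reads · I3 issues→DIV
t=7  I3 reads
t=10  I2 exec-done
t=11  I2 writes R3
t=12  I4 issues→INT
t=13  I5 issues→ADD
t=15  I3 exec-done
t=16  I3 writes R0
t=17  I4 reads
t=18  I4 exec-done
t=19  I4 writes R3
t=20  I5 reads · I6 issues→INT
t=21  I6 reads
t=22  I5 exec-done · I6 exec-done
t=23  I5 writes R4 · I6 writes R5

cycle = 5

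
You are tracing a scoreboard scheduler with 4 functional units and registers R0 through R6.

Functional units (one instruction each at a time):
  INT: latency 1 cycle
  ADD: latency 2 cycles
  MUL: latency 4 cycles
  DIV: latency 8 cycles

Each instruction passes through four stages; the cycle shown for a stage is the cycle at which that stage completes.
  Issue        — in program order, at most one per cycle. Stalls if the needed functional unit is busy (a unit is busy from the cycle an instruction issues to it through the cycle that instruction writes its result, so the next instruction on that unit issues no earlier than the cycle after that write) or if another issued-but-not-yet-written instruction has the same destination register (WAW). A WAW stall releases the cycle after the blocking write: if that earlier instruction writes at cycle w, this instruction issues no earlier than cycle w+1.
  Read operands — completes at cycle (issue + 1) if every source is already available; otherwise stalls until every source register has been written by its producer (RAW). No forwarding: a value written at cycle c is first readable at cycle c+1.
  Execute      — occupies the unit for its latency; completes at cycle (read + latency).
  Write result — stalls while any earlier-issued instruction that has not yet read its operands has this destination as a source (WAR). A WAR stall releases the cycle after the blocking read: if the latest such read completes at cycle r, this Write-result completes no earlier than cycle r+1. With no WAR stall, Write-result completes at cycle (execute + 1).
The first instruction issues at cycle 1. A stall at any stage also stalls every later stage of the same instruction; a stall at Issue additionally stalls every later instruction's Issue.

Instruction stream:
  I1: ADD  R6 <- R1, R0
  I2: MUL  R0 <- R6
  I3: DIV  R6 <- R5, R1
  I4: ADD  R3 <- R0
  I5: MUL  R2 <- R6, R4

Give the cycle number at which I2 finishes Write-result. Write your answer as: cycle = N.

c1: I1 issues→ADD
c2: I1 reads · I2 issues→MUL
c4: I1 exec-done
c5: I1 writes R6
c6: I2 reads · I3 issues→DIV
c7: I3 reads · I4 issues→ADD
c10: I2 exec-done
c11: I2 writes R0
c12: I4 reads · I5 issues→MUL
c14: I4 exec-done
c15: I3 exec-done · I4 writes R3
c16: I3 writes R6
c17: I5 reads
c21: I5 exec-done
c22: I5 writes R2

cycle = 11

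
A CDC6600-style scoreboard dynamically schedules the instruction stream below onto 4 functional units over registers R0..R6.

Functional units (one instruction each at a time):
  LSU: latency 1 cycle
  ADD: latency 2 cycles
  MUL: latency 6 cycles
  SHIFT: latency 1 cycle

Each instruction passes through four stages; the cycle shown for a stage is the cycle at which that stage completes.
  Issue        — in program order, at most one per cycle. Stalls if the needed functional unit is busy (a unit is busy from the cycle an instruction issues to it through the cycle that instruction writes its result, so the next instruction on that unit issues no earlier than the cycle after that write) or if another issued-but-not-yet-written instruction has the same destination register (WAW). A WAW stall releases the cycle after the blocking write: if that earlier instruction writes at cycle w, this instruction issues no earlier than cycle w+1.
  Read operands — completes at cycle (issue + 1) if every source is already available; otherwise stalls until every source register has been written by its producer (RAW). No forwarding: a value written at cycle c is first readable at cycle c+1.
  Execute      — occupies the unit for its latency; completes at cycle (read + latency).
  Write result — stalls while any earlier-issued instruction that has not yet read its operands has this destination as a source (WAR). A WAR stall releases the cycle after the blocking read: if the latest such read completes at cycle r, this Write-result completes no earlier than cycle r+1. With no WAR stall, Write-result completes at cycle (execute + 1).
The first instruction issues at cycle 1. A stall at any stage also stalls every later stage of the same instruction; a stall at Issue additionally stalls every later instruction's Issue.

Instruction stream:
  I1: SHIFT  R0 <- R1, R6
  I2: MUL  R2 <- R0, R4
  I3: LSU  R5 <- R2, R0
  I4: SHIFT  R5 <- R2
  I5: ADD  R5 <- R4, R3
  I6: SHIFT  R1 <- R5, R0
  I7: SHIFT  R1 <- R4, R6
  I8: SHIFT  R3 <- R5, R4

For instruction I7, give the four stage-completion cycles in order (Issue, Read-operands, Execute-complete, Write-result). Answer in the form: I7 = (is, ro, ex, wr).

cycle 1: I1 dispatched to SHIFT
cycle 2: I1 operands ready | I2 dispatched to MUL
cycle 3: I1 complete | I3 dispatched to LSU
cycle 4: R0←I1
cycle 5: I2 operands ready
cycle 11: I2 complete
cycle 12: R2←I2
cycle 13: I3 operands ready
cycle 14: I3 complete
cycle 15: R5←I3
cycle 16: I4 dispatched to SHIFT
cycle 17: I4 operands ready
cycle 18: I4 complete
cycle 19: R5←I4
cycle 20: I5 dispatched to ADD
cycle 21: I5 operands ready | I6 dispatched to SHIFT
cycle 23: I5 complete
cycle 24: R5←I5
cycle 25: I6 operands ready
cycle 26: I6 complete
cycle 27: R1←I6
cycle 28: I7 dispatched to SHIFT
cycle 29: I7 operands ready
cycle 30: I7 complete
cycle 31: R1←I7
cycle 32: I8 dispatched to SHIFT
cycle 33: I8 operands ready
cycle 34: I8 complete
cycle 35: R3←I8

I7 = (28, 29, 30, 31)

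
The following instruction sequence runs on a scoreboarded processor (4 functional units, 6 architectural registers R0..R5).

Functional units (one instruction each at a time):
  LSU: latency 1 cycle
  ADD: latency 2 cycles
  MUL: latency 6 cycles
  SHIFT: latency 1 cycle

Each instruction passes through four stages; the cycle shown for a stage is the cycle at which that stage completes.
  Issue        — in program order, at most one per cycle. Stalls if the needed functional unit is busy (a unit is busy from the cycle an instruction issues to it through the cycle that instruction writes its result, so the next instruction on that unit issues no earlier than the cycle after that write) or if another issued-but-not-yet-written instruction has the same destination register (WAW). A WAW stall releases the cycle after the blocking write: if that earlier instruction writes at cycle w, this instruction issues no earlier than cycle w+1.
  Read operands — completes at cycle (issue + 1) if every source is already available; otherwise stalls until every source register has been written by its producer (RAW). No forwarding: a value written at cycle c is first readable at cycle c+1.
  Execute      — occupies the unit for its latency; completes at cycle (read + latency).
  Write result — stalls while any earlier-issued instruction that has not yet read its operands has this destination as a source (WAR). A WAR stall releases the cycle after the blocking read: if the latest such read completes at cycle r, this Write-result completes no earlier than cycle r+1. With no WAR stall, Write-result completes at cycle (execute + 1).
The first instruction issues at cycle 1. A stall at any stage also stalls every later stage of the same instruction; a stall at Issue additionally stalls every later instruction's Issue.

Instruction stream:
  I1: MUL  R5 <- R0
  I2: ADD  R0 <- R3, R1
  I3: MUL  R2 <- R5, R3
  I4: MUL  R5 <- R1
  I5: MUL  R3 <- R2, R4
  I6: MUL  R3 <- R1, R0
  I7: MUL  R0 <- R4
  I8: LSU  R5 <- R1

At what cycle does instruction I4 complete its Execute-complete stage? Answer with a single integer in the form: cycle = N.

cycle = 26

  I1 | 1 | 2 | 8 | 9
  I2 | 2 | 3 | 5 | 6
  I3 | 10 | 11 | 17 | 18   struct: MUL busy until I1 writes@9
  I4 | 19 | 20 | 26 | 27   struct: MUL busy until I3 writes@18
  I5 | 28 | 29 | 35 | 36   struct: MUL busy until I4 writes@27
  I6 | 37 | 38 | 44 | 45   struct: MUL busy until I5 writes@36
  I7 | 46 | 47 | 53 | 54   struct: MUL busy until I6 writes@45
  I8 | 47 | 48 | 49 | 50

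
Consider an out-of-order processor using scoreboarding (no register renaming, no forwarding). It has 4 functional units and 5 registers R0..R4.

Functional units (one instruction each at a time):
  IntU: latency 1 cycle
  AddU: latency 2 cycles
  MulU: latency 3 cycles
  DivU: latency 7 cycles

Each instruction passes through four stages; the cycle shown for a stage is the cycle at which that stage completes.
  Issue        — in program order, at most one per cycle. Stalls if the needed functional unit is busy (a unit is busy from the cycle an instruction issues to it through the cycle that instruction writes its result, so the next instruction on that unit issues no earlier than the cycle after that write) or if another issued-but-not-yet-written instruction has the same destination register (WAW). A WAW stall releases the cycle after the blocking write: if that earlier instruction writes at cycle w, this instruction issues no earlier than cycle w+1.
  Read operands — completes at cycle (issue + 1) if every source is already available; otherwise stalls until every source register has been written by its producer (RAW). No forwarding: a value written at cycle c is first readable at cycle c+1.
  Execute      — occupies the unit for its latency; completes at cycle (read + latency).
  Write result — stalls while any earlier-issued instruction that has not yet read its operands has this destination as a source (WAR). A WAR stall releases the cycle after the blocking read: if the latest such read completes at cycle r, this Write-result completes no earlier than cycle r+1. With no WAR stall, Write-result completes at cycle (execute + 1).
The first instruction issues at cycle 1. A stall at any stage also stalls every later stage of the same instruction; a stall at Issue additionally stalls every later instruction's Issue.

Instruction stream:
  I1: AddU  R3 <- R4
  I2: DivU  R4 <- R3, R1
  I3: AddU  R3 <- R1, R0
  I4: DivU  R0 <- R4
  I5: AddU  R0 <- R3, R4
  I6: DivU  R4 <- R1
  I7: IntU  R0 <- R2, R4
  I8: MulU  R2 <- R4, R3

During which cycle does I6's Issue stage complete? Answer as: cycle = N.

I1: IS=1 RO=2 EX=4 WR=5
I2: IS=2 RO=6 EX=13 WR=14  [RAW R3: wait I1 write@5]
I3: IS=6 RO=7 EX=9 WR=10  [struct: AddU busy until I1 writes@5]
I4: IS=15 RO=16 EX=23 WR=24  [struct: DivU busy until I2 writes@14]
I5: IS=25 RO=26 EX=28 WR=29  [WAW R0: wait I4 write@24]
I6: IS=26 RO=27 EX=34 WR=35
I7: IS=30 RO=36 EX=37 WR=38  [WAW R0: wait I5 write@29; RAW R4: wait I6 write@35]
I8: IS=31 RO=36 EX=39 WR=40  [RAW R4: wait I6 write@35]

cycle = 26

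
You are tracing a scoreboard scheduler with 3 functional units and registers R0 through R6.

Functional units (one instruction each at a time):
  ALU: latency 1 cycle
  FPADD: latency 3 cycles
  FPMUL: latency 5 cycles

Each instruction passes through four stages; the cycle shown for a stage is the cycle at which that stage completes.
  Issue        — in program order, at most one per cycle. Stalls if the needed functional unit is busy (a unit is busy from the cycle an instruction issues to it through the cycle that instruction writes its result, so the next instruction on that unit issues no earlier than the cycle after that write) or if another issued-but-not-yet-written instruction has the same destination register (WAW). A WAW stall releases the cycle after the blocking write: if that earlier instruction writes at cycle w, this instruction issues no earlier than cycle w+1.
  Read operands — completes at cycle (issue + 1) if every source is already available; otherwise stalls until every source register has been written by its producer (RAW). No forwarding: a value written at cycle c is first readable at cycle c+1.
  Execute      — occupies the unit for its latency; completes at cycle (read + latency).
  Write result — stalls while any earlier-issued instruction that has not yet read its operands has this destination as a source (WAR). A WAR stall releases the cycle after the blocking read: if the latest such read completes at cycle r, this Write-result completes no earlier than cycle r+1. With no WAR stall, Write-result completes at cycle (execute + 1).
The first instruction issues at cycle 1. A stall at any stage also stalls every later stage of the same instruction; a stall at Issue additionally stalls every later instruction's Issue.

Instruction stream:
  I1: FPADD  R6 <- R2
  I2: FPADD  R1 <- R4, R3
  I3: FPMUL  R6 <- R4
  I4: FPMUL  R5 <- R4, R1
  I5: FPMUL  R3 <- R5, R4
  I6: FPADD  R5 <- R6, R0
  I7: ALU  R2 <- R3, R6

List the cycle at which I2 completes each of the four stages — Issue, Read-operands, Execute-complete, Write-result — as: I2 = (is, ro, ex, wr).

1) issue 1, read 2, done 5, write 6
2) issue 7, read 8, done 11, write 12  <struct: FPADD busy until I1 writes@6>
3) issue 8, read 9, done 14, write 15
4) issue 16, read 17, done 22, write 23  <struct: FPMUL busy until I3 writes@15>
5) issue 24, read 25, done 30, write 31  <struct: FPMUL busy until I4 writes@23>
6) issue 25, read 26, done 29, write 30
7) issue 26, read 32, done 33, write 34  <RAW R3: wait I5 write@31>

I2 = (7, 8, 11, 12)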